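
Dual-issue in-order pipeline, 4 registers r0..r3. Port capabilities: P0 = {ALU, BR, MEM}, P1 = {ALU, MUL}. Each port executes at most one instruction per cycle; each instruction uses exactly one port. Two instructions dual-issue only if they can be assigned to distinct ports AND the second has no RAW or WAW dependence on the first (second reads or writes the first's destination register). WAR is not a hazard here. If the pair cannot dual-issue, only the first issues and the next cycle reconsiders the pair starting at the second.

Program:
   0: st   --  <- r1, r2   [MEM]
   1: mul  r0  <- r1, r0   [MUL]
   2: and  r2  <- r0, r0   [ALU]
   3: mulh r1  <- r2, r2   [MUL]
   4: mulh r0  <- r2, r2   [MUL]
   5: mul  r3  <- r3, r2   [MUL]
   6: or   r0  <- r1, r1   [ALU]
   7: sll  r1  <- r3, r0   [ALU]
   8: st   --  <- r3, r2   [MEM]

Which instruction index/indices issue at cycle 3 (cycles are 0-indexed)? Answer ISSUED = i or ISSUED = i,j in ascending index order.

ISSUED = 4

  cy0 -> i0+i1 (st/mul) dual
  cy1 -> i2 (and) RAW r2
  cy2 -> i3 (mulh) no-port MUL/MUL
  cy3 -> i4 (mulh) no-port MUL/MUL
  cy4 -> i5+i6 (mul/or) dual
  cy5 -> i7+i8 (sll/st) dual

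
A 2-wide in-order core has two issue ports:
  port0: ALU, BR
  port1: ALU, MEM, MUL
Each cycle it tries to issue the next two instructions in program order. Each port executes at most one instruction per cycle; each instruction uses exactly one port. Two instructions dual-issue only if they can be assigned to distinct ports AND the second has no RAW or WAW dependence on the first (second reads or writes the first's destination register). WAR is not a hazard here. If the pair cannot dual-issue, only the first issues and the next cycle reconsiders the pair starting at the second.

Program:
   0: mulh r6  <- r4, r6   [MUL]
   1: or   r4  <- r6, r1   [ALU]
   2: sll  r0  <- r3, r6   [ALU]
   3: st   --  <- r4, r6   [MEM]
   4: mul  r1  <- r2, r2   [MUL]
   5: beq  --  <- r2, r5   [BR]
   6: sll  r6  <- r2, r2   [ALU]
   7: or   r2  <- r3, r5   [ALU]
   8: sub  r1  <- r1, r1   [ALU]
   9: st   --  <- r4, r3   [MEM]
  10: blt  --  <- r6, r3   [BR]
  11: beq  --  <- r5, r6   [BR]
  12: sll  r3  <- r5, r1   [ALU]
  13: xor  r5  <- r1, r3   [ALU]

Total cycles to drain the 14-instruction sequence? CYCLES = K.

CYCLES = 9

c0: i0 mulh  RAW r6
c1: i1,i2 or sll  2-wide
c2: i3 st  no-port MEM/MUL
c3: i4,i5 mul beq  2-wide
c4: i6,i7 sll or  2-wide
c5: i8,i9 sub st  2-wide
c6: i10 blt  no-port BR/BR
c7: i11,i12 beq sll  2-wide
c8: i13 xor  tail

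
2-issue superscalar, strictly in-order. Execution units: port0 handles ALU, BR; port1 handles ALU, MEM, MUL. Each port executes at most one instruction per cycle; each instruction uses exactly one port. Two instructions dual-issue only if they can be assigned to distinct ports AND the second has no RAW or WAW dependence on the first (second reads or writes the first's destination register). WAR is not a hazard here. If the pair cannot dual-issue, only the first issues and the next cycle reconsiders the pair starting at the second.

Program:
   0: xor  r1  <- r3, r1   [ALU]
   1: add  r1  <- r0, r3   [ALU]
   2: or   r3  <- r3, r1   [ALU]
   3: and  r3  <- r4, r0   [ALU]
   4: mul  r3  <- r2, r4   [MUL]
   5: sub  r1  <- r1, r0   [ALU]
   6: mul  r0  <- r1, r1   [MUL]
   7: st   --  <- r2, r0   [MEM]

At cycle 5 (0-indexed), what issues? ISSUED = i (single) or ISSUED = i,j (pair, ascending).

ISSUED = 6

[0] i0  xor.ALU  -- WAW r1
[1] i1  add.ALU  -- RAW r1
[2] i2  or.ALU  -- WAW r3
[3] i3  and.ALU  -- WAW r3
[4] i4/i5  mul.MUL/sub.ALU  -- pair
[5] i6  mul.MUL  -- no-port MUL/MEM
[6] i7  st.MEM  -- tail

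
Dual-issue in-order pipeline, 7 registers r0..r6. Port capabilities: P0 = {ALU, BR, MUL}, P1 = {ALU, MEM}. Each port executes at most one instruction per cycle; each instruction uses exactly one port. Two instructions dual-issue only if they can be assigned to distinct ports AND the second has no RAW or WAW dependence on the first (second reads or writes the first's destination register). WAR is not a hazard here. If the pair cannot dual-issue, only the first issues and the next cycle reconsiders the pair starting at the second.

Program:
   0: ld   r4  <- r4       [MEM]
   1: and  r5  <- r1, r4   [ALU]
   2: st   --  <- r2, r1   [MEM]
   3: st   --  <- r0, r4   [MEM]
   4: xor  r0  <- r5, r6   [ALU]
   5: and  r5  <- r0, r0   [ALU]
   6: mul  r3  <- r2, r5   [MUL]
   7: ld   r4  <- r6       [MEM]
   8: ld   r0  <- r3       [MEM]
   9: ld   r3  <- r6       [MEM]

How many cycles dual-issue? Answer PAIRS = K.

PAIRS = 3

#0 head=0: ld i0 RAW r4
#1 head=1: and st i1+i2 pair
#2 head=3: st xor i3+i4 pair
#3 head=5: and i5 RAW r5
#4 head=6: mul ld i6+i7 pair
#5 head=8: ld i8 no-port MEM/MEM
#6 head=9: ld i9 tail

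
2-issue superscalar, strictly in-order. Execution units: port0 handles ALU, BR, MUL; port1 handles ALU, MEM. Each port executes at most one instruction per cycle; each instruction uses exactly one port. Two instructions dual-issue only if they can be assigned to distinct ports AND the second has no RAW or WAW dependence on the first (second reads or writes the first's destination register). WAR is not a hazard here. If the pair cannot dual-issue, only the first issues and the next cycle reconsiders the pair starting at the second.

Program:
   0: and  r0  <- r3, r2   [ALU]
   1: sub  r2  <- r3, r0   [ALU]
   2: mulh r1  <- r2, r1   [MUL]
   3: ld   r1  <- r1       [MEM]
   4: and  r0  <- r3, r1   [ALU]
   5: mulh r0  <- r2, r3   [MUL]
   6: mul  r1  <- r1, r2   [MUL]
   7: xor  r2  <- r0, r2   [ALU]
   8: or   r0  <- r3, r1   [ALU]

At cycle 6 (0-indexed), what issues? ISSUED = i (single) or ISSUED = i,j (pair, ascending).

0. and.ALU @i0  | RAW r0
1. sub.ALU @i1  | RAW r2
2. mulh.MUL @i2  | RAW+WAW r1
3. ld.MEM @i3  | RAW r1
4. and.ALU @i4  | WAW r0
5. mulh.MUL @i5  | no-port MUL/MUL
6. mul.MUL/xor.ALU @i6&i7  | pair
7. or.ALU @i8  | tail

ISSUED = 6,7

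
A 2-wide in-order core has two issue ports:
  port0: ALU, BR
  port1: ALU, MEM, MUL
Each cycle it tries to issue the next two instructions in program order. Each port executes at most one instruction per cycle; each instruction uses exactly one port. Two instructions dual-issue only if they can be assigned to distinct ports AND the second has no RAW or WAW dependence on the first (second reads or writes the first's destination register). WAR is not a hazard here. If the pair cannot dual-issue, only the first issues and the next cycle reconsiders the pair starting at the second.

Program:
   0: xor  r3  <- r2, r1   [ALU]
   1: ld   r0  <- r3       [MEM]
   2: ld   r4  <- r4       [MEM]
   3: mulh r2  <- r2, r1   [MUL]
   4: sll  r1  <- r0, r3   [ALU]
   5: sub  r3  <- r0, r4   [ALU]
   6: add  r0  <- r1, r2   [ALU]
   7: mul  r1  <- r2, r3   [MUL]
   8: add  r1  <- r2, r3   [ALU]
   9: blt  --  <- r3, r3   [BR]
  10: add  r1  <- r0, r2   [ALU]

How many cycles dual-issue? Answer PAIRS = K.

#0 head=0: xor.ALU i0 RAW r3
#1 head=1: ld.MEM i1 no-port MEM/MEM
#2 head=2: ld.MEM i2 no-port MEM/MUL
#3 head=3: mulh.MUL+sll.ALU i3,i4 2-wide
#4 head=5: sub.ALU+add.ALU i5,i6 2-wide
#5 head=7: mul.MUL i7 WAW r1
#6 head=8: add.ALU+blt.BR i8,i9 2-wide
#7 head=10: add.ALU i10 tail

PAIRS = 3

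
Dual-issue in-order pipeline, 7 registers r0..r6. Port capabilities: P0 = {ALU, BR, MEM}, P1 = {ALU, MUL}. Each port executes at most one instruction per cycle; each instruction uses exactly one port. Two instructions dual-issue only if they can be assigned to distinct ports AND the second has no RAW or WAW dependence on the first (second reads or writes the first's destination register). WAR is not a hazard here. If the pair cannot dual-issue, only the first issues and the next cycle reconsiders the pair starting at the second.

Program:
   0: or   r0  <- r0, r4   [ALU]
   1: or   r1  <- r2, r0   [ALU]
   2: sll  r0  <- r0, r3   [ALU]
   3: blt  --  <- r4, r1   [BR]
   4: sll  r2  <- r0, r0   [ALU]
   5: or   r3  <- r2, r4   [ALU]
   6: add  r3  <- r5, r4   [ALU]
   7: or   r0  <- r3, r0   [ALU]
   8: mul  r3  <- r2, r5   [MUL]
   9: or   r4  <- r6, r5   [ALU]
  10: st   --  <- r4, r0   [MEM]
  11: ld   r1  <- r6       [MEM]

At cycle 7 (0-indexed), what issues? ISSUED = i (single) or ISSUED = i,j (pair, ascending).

ISSUED = 10

0. or @i0  | RAW r0
1. or+sll @i1,i2  | 2-wide
2. blt+sll @i3,i4  | 2-wide
3. or @i5  | WAW r3
4. add @i6  | RAW r3
5. or+mul @i7,i8  | 2-wide
6. or @i9  | RAW r4
7. st @i10  | no-port MEM/MEM
8. ld @i11  | tail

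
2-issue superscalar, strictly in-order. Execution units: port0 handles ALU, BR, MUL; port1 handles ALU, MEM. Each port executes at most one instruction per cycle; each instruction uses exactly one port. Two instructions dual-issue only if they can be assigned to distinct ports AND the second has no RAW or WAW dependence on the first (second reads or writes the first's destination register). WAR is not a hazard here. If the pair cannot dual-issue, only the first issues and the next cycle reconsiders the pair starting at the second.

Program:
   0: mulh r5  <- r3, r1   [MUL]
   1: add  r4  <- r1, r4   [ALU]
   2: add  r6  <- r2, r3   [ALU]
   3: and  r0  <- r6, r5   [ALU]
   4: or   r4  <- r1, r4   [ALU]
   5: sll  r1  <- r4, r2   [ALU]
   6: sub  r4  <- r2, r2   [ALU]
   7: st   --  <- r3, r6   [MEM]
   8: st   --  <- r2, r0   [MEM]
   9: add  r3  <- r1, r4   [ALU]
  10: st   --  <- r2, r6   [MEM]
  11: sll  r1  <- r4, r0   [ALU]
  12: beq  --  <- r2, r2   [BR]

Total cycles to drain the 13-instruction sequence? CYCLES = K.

CYCLES = 8

0. mulh/add @i0/i1  | 2-wide
1. add @i2  | RAW r6
2. and/or @i3/i4  | 2-wide
3. sll/sub @i5/i6  | 2-wide
4. st @i7  | no-port MEM/MEM
5. st/add @i8/i9  | 2-wide
6. st/sll @i10/i11  | 2-wide
7. beq @i12  | tail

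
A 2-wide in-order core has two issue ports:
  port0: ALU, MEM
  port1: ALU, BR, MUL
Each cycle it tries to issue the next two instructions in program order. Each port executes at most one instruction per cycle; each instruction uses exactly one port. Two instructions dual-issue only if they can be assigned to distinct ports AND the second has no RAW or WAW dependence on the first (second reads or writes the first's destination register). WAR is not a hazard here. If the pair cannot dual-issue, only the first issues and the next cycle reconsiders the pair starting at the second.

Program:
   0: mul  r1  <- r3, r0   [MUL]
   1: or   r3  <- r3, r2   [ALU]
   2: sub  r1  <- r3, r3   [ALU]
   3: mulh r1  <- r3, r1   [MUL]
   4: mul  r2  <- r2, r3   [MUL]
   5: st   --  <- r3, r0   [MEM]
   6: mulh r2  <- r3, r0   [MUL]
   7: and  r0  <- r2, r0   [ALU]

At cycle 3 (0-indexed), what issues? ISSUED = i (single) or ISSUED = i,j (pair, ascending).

0. mul.MUL/or.ALU @i0&i1  | pair
1. sub.ALU @i2  | RAW+WAW r1
2. mulh.MUL @i3  | no-port MUL/MUL
3. mul.MUL/st.MEM @i4&i5  | pair
4. mulh.MUL @i6  | RAW r2
5. and.ALU @i7  | tail

ISSUED = 4,5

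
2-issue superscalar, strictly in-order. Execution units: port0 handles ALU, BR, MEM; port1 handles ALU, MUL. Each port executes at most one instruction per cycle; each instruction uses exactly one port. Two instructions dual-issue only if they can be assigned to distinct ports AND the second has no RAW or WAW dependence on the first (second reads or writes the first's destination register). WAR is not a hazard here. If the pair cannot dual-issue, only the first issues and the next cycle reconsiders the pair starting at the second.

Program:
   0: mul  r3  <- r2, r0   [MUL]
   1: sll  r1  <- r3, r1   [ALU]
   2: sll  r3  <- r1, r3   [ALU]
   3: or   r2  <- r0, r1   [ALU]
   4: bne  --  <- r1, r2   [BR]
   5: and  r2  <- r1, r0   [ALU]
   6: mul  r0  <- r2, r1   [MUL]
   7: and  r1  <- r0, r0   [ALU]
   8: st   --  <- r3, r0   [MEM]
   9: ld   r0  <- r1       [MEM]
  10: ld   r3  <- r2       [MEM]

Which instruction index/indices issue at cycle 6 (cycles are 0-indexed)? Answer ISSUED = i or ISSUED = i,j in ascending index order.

[0] i0  mul  -- RAW r3
[1] i1  sll  -- RAW r1
[2] i2+i3  sll;or  -- pair
[3] i4+i5  bne;and  -- pair
[4] i6  mul  -- RAW r0
[5] i7+i8  and;st  -- pair
[6] i9  ld  -- no-port MEM/MEM
[7] i10  ld  -- tail

ISSUED = 9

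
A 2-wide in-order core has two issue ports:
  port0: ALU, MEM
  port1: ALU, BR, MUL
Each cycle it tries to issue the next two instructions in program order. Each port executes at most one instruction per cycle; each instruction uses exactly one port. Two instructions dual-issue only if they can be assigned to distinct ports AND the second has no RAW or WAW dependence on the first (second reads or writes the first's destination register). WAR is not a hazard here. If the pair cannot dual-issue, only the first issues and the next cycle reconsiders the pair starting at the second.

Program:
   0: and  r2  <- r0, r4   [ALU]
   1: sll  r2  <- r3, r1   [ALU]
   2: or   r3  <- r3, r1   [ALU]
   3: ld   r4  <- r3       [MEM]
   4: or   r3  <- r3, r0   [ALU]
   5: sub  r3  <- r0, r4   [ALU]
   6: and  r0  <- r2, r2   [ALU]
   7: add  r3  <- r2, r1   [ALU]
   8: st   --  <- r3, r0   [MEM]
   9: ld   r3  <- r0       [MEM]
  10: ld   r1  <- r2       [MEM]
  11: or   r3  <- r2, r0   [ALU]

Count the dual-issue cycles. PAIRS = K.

#0 head=0: and.ALU i0 WAW r2
#1 head=1: sll.ALU/or.ALU i1&i2 pair
#2 head=3: ld.MEM/or.ALU i3&i4 pair
#3 head=5: sub.ALU/and.ALU i5&i6 pair
#4 head=7: add.ALU i7 RAW r3
#5 head=8: st.MEM i8 no-port MEM/MEM
#6 head=9: ld.MEM i9 no-port MEM/MEM
#7 head=10: ld.MEM/or.ALU i10&i11 pair

PAIRS = 4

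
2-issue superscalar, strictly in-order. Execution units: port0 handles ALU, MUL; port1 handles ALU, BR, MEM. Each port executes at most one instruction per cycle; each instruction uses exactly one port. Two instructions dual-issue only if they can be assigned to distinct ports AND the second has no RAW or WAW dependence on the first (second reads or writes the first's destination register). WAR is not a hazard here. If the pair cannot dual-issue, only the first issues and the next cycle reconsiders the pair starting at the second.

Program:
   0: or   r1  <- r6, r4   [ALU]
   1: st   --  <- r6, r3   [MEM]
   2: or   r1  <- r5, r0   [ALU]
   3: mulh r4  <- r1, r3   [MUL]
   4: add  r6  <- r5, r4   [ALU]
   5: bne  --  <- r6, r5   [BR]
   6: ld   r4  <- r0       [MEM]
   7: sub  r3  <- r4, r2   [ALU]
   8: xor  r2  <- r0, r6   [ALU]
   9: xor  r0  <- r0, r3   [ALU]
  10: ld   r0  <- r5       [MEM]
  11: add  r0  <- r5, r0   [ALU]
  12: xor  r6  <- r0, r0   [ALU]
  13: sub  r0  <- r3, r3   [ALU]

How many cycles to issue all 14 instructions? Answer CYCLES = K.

#0 head=0: or;st i0&i1 pair
#1 head=2: or i2 RAW r1
#2 head=3: mulh i3 RAW r4
#3 head=4: add i4 RAW r6
#4 head=5: bne i5 no-port BR/MEM
#5 head=6: ld i6 RAW r4
#6 head=7: sub;xor i7&i8 pair
#7 head=9: xor i9 WAW r0
#8 head=10: ld i10 RAW+WAW r0
#9 head=11: add i11 RAW r0
#10 head=12: xor;sub i12&i13 pair

CYCLES = 11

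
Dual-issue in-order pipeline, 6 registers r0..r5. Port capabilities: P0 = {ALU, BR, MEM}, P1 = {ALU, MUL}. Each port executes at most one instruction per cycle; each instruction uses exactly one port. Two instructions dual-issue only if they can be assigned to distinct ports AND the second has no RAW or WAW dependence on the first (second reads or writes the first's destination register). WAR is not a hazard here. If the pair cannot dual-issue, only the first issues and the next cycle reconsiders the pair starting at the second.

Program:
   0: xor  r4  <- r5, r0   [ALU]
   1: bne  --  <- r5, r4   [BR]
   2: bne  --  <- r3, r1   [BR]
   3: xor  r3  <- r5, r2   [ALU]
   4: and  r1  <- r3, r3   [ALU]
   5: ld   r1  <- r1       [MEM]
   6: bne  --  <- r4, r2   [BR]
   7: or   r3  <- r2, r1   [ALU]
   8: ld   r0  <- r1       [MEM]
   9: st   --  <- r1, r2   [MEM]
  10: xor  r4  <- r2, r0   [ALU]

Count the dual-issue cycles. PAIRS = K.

t=0 i0:xor ; RAW r4
t=1 i1:bne ; no-port BR/BR
t=2 i2&i3:bne;xor ; 2-wide
t=3 i4:and ; RAW+WAW r1
t=4 i5:ld ; no-port MEM/BR
t=5 i6&i7:bne;or ; 2-wide
t=6 i8:ld ; no-port MEM/MEM
t=7 i9&i10:st;xor ; 2-wide

PAIRS = 3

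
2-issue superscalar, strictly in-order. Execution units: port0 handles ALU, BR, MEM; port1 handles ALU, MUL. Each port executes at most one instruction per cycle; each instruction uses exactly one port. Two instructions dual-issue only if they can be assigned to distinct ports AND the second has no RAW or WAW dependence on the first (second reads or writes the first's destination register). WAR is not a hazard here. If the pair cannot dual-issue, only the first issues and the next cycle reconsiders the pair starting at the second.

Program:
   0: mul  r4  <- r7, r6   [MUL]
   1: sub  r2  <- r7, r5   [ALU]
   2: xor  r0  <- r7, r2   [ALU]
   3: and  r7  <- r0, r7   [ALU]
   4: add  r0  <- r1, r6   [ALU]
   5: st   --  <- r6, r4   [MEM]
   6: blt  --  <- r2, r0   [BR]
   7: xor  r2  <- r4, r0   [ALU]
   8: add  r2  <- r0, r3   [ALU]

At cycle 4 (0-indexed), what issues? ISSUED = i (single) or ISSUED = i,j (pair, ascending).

c0: i0/i1 mul.MUL sub.ALU  pair
c1: i2 xor.ALU  RAW r0
c2: i3/i4 and.ALU add.ALU  pair
c3: i5 st.MEM  no-port MEM/BR
c4: i6/i7 blt.BR xor.ALU  pair
c5: i8 add.ALU  tail

ISSUED = 6,7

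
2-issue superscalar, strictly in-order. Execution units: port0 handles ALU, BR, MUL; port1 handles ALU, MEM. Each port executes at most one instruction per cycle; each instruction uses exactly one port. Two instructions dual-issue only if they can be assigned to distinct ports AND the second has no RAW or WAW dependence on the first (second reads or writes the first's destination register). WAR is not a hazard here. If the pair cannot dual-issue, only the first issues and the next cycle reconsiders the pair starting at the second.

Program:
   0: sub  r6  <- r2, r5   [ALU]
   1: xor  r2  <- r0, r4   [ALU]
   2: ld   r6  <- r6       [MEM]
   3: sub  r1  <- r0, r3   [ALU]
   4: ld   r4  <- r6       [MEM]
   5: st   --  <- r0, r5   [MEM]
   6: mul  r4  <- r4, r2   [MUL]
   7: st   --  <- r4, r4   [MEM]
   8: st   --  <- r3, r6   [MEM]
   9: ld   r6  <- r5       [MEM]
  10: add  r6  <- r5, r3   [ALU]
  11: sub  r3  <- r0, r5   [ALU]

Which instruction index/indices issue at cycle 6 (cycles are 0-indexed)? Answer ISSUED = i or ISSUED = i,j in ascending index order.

ISSUED = 9

  cy0 -> i0,i1 (sub+xor) pair
  cy1 -> i2,i3 (ld+sub) pair
  cy2 -> i4 (ld) no-port MEM/MEM
  cy3 -> i5,i6 (st+mul) pair
  cy4 -> i7 (st) no-port MEM/MEM
  cy5 -> i8 (st) no-port MEM/MEM
  cy6 -> i9 (ld) WAW r6
  cy7 -> i10,i11 (add+sub) pair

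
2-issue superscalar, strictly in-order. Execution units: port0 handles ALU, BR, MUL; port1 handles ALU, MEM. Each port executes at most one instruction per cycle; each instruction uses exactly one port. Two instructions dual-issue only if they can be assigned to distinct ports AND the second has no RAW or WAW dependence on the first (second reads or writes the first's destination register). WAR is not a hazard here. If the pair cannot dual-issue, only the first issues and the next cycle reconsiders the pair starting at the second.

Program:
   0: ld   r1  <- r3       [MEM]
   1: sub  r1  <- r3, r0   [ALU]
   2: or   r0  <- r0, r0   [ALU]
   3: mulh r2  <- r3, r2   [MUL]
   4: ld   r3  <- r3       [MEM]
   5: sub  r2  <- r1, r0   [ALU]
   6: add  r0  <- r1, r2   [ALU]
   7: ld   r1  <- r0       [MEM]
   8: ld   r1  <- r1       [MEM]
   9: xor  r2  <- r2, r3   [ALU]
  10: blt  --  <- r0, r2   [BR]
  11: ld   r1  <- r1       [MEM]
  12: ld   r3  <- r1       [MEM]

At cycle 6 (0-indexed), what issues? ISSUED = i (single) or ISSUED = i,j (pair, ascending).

ISSUED = 8,9

[0] i0  ld  -- WAW r1
[1] i1+i2  sub or  -- pair
[2] i3+i4  mulh ld  -- pair
[3] i5  sub  -- RAW r2
[4] i6  add  -- RAW r0
[5] i7  ld  -- no-port MEM/MEM
[6] i8+i9  ld xor  -- pair
[7] i10+i11  blt ld  -- pair
[8] i12  ld  -- tail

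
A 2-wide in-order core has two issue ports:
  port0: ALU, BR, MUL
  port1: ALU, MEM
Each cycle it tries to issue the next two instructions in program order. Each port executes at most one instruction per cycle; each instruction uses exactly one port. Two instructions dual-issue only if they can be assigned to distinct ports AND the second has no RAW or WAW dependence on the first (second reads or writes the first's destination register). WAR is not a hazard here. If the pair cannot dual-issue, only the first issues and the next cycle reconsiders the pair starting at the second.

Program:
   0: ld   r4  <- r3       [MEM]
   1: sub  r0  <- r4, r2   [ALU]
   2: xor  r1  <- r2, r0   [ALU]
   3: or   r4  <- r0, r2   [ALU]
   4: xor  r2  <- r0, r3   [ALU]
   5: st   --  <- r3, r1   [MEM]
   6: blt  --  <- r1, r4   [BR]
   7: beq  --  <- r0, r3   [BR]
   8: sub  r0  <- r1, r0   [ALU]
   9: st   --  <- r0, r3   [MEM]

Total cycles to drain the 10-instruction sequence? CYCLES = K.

  cy0 -> i0 (ld.MEM) RAW r4
  cy1 -> i1 (sub.ALU) RAW r0
  cy2 -> i2,i3 (xor.ALU;or.ALU) pair
  cy3 -> i4,i5 (xor.ALU;st.MEM) pair
  cy4 -> i6 (blt.BR) no-port BR/BR
  cy5 -> i7,i8 (beq.BR;sub.ALU) pair
  cy6 -> i9 (st.MEM) tail

CYCLES = 7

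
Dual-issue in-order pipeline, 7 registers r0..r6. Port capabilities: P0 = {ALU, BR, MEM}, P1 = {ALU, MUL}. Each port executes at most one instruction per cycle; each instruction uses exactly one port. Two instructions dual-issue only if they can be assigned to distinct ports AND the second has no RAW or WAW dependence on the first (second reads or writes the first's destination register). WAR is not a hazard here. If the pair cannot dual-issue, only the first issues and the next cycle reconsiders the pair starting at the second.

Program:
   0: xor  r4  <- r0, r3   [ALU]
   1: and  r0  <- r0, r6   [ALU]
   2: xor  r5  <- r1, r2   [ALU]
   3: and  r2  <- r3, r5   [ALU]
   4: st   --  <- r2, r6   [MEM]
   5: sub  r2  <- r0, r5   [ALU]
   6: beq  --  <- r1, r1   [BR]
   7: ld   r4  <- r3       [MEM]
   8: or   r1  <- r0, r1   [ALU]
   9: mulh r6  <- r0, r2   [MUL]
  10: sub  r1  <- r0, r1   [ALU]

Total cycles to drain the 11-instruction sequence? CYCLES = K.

CYCLES = 7

  cy0 -> i0+i1 (xor+and) pair
  cy1 -> i2 (xor) RAW r5
  cy2 -> i3 (and) RAW r2
  cy3 -> i4+i5 (st+sub) pair
  cy4 -> i6 (beq) no-port BR/MEM
  cy5 -> i7+i8 (ld+or) pair
  cy6 -> i9+i10 (mulh+sub) pair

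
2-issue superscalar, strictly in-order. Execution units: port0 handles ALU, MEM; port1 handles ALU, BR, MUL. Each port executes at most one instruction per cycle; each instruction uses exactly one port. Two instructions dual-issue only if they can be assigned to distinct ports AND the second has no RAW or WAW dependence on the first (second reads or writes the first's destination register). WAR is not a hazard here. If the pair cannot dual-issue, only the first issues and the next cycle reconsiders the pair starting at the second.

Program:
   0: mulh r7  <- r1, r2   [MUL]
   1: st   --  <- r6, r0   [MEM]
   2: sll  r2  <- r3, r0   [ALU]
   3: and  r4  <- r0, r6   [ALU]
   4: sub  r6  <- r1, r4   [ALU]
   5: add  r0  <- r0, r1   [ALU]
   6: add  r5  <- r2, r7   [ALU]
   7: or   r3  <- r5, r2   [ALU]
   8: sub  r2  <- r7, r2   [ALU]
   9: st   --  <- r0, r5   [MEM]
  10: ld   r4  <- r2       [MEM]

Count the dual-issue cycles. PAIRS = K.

PAIRS = 4

#0 head=0: mulh.MUL;st.MEM i0,i1 dual
#1 head=2: sll.ALU;and.ALU i2,i3 dual
#2 head=4: sub.ALU;add.ALU i4,i5 dual
#3 head=6: add.ALU i6 RAW r5
#4 head=7: or.ALU;sub.ALU i7,i8 dual
#5 head=9: st.MEM i9 no-port MEM/MEM
#6 head=10: ld.MEM i10 tail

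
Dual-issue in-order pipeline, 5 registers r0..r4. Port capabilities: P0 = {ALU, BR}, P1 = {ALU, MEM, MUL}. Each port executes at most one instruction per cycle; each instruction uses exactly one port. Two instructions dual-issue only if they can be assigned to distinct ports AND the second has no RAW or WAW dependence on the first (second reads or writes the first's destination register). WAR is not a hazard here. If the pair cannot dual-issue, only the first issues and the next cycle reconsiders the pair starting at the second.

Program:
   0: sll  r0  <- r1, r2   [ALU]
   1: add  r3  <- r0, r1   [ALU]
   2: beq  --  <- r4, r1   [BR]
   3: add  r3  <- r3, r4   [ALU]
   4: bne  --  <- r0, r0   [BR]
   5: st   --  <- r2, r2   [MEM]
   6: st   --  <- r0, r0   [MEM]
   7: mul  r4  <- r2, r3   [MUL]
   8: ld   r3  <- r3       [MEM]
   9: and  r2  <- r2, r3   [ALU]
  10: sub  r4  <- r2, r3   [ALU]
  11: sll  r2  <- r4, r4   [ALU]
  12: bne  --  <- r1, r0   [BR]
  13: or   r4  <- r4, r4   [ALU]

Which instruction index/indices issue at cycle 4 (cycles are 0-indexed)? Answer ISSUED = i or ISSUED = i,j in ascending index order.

ISSUED = 6

c0: i0 sll.ALU  RAW r0
c1: i1/i2 add.ALU beq.BR  2-wide
c2: i3/i4 add.ALU bne.BR  2-wide
c3: i5 st.MEM  no-port MEM/MEM
c4: i6 st.MEM  no-port MEM/MUL
c5: i7 mul.MUL  no-port MUL/MEM
c6: i8 ld.MEM  RAW r3
c7: i9 and.ALU  RAW r2
c8: i10 sub.ALU  RAW r4
c9: i11/i12 sll.ALU bne.BR  2-wide
c10: i13 or.ALU  tail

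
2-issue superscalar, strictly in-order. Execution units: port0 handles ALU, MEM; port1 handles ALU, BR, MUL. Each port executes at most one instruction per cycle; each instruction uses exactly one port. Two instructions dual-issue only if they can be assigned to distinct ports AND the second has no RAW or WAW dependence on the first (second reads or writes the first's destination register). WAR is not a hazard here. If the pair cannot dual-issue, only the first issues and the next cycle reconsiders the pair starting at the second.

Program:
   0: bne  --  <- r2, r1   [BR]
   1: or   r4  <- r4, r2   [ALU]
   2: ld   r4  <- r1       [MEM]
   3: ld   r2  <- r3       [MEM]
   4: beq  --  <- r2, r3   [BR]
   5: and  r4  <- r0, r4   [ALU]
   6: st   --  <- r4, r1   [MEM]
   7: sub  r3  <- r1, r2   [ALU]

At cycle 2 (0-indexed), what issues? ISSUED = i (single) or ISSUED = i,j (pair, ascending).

ISSUED = 3

  cy0 -> i0+i1 (bne/or) dual
  cy1 -> i2 (ld) no-port MEM/MEM
  cy2 -> i3 (ld) RAW r2
  cy3 -> i4+i5 (beq/and) dual
  cy4 -> i6+i7 (st/sub) dual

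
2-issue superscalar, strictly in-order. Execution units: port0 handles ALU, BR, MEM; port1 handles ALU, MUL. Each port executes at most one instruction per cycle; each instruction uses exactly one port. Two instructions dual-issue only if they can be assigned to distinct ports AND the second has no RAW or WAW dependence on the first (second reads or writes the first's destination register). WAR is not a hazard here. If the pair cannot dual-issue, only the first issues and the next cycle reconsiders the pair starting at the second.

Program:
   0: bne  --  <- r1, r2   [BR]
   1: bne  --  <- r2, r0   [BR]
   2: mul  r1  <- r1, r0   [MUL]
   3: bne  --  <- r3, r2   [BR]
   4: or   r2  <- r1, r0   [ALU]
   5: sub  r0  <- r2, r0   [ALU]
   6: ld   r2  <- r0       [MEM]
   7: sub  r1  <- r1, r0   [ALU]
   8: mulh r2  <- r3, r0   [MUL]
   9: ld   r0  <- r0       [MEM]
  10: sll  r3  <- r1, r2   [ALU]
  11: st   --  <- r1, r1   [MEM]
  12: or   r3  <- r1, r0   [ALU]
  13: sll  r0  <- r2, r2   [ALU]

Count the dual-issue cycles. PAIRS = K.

c0: i0 bne  no-port BR/BR
c1: i1,i2 bne mul  pair
c2: i3,i4 bne or  pair
c3: i5 sub  RAW r0
c4: i6,i7 ld sub  pair
c5: i8,i9 mulh ld  pair
c6: i10,i11 sll st  pair
c7: i12,i13 or sll  pair

PAIRS = 6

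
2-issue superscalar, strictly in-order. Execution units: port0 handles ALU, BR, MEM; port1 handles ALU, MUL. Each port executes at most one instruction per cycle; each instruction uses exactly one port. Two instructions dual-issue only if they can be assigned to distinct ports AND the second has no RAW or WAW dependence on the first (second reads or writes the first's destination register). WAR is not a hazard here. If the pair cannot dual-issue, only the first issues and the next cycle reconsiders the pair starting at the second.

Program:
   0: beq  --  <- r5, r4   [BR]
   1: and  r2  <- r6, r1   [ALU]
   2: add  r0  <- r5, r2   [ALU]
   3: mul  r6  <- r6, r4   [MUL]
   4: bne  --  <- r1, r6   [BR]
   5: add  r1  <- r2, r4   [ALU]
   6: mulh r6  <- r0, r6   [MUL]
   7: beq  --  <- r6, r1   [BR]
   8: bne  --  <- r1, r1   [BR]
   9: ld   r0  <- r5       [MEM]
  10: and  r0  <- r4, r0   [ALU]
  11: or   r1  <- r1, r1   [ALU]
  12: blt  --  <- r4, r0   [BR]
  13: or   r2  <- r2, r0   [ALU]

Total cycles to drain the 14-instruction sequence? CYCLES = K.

CYCLES = 9

0. beq.BR/and.ALU @i0+i1  | pair
1. add.ALU/mul.MUL @i2+i3  | pair
2. bne.BR/add.ALU @i4+i5  | pair
3. mulh.MUL @i6  | RAW r6
4. beq.BR @i7  | no-port BR/BR
5. bne.BR @i8  | no-port BR/MEM
6. ld.MEM @i9  | RAW+WAW r0
7. and.ALU/or.ALU @i10+i11  | pair
8. blt.BR/or.ALU @i12+i13  | pair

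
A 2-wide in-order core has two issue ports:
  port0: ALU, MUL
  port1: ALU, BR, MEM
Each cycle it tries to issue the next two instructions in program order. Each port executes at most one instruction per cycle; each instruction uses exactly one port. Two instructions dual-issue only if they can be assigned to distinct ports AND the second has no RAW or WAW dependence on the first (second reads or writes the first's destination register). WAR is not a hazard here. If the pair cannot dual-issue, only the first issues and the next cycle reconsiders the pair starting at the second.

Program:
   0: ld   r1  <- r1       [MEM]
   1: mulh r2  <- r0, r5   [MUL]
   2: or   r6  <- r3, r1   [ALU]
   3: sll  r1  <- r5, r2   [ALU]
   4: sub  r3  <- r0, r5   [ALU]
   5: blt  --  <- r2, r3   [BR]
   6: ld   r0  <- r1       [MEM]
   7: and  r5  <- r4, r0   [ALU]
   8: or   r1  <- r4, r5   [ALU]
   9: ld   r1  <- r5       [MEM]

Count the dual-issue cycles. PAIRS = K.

PAIRS = 2

t=0 i0&i1:ld.MEM/mulh.MUL ; dual
t=1 i2&i3:or.ALU/sll.ALU ; dual
t=2 i4:sub.ALU ; RAW r3
t=3 i5:blt.BR ; no-port BR/MEM
t=4 i6:ld.MEM ; RAW r0
t=5 i7:and.ALU ; RAW r5
t=6 i8:or.ALU ; WAW r1
t=7 i9:ld.MEM ; tail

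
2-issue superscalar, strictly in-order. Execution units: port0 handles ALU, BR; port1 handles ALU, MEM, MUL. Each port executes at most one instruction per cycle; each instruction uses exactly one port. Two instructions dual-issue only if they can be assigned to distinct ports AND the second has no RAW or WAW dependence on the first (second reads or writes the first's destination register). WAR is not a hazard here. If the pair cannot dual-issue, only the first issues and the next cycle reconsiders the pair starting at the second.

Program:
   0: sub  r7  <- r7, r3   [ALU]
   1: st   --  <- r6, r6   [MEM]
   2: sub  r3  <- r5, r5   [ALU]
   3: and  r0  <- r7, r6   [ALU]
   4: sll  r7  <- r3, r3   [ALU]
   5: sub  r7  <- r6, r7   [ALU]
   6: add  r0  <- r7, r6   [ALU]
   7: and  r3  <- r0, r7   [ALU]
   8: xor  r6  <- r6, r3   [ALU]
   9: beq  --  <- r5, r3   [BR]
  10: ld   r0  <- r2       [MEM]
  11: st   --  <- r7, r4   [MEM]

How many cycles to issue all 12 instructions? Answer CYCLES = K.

CYCLES = 9

  cy0 -> i0,i1 (sub.ALU st.MEM) 2-wide
  cy1 -> i2,i3 (sub.ALU and.ALU) 2-wide
  cy2 -> i4 (sll.ALU) RAW+WAW r7
  cy3 -> i5 (sub.ALU) RAW r7
  cy4 -> i6 (add.ALU) RAW r0
  cy5 -> i7 (and.ALU) RAW r3
  cy6 -> i8,i9 (xor.ALU beq.BR) 2-wide
  cy7 -> i10 (ld.MEM) no-port MEM/MEM
  cy8 -> i11 (st.MEM) tail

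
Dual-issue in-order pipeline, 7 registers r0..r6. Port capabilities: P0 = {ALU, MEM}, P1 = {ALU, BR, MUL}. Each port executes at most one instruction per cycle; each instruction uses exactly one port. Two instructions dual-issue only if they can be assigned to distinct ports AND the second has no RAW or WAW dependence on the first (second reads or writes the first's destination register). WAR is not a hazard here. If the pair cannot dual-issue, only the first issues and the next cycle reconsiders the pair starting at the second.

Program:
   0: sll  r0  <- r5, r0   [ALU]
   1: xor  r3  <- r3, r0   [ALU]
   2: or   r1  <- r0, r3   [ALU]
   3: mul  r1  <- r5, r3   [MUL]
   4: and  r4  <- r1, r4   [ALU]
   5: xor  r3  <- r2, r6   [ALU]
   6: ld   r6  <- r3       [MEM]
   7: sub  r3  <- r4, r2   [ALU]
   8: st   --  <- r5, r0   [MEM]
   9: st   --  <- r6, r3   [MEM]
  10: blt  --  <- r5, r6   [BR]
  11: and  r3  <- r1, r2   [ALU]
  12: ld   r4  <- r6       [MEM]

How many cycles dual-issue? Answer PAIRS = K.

PAIRS = 4

  cy0 -> i0 (sll) RAW r0
  cy1 -> i1 (xor) RAW r3
  cy2 -> i2 (or) WAW r1
  cy3 -> i3 (mul) RAW r1
  cy4 -> i4,i5 (and xor) pair
  cy5 -> i6,i7 (ld sub) pair
  cy6 -> i8 (st) no-port MEM/MEM
  cy7 -> i9,i10 (st blt) pair
  cy8 -> i11,i12 (and ld) pair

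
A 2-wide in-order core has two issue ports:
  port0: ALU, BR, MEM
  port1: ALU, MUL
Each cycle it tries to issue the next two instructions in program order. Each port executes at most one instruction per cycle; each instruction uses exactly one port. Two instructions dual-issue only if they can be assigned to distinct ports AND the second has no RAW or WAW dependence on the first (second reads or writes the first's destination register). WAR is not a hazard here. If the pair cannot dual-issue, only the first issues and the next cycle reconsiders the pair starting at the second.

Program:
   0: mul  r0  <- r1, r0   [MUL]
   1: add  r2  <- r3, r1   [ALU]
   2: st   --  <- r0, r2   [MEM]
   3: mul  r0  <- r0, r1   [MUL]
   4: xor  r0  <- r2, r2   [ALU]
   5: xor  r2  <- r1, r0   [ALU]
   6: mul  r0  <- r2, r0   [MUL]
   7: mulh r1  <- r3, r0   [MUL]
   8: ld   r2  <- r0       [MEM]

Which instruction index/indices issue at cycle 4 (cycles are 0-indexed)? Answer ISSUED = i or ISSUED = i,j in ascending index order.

#0 head=0: mul;add i0&i1 pair
#1 head=2: st;mul i2&i3 pair
#2 head=4: xor i4 RAW r0
#3 head=5: xor i5 RAW r2
#4 head=6: mul i6 no-port MUL/MUL
#5 head=7: mulh;ld i7&i8 pair

ISSUED = 6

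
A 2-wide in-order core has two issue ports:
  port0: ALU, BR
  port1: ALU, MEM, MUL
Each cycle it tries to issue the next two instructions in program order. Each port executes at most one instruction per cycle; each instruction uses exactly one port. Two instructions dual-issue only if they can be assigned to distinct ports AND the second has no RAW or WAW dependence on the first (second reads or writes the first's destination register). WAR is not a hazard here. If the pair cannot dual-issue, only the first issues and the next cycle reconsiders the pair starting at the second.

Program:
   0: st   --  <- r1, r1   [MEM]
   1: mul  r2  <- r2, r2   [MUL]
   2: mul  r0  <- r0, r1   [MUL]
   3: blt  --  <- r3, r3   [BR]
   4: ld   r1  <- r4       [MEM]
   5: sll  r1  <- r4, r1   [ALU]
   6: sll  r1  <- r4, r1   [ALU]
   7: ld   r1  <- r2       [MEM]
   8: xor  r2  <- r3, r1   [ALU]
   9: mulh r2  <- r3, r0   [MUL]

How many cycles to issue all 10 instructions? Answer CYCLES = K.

CYCLES = 9

t=0 i0:st ; no-port MEM/MUL
t=1 i1:mul ; no-port MUL/MUL
t=2 i2,i3:mul/blt ; pair
t=3 i4:ld ; RAW+WAW r1
t=4 i5:sll ; RAW+WAW r1
t=5 i6:sll ; WAW r1
t=6 i7:ld ; RAW r1
t=7 i8:xor ; WAW r2
t=8 i9:mulh ; tail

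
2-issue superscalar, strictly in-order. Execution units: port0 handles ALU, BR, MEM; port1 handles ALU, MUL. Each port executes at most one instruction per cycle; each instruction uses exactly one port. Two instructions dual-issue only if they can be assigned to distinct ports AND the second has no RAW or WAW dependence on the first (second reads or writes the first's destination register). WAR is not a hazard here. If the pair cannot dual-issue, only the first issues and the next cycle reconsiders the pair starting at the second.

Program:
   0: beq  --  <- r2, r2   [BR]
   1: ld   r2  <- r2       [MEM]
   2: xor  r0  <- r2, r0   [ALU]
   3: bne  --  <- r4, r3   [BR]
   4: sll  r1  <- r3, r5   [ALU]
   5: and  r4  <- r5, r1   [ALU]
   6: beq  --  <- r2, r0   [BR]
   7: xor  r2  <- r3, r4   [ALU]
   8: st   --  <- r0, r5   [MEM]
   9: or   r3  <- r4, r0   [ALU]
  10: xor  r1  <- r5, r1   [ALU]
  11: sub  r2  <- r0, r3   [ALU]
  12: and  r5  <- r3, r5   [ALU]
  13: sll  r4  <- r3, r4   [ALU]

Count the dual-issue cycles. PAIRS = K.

0. beq @i0  | no-port BR/MEM
1. ld @i1  | RAW r2
2. xor;bne @i2&i3  | 2-wide
3. sll @i4  | RAW r1
4. and;beq @i5&i6  | 2-wide
5. xor;st @i7&i8  | 2-wide
6. or;xor @i9&i10  | 2-wide
7. sub;and @i11&i12  | 2-wide
8. sll @i13  | tail

PAIRS = 5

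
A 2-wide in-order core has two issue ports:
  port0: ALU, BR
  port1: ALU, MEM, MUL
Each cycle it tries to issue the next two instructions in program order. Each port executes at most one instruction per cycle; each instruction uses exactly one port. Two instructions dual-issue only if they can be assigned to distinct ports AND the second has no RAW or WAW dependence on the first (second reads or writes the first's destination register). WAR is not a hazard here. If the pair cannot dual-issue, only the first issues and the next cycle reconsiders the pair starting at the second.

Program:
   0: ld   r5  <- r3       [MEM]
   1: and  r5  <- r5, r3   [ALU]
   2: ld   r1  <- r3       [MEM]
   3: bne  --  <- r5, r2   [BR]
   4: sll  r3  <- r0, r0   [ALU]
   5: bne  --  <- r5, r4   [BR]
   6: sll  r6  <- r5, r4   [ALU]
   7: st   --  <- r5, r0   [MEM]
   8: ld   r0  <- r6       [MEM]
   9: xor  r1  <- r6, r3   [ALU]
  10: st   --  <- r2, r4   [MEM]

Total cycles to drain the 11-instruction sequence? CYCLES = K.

CYCLES = 7

#0 head=0: ld i0 RAW+WAW r5
#1 head=1: and ld i1&i2 2-wide
#2 head=3: bne sll i3&i4 2-wide
#3 head=5: bne sll i5&i6 2-wide
#4 head=7: st i7 no-port MEM/MEM
#5 head=8: ld xor i8&i9 2-wide
#6 head=10: st i10 tail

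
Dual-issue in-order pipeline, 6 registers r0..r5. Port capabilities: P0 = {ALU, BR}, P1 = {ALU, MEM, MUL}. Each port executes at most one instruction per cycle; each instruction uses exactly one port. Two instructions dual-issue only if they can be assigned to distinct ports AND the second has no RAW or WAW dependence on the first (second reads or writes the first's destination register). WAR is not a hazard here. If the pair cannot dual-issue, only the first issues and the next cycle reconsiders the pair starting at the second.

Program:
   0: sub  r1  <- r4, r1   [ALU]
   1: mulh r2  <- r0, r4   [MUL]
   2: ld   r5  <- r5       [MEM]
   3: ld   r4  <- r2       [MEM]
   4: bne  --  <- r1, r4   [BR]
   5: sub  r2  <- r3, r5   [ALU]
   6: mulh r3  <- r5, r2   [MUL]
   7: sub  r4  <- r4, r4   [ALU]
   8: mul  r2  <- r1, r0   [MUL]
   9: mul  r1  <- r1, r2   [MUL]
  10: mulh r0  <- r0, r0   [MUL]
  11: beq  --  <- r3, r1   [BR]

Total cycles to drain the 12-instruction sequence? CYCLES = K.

[0] i0+i1  sub.ALU;mulh.MUL  -- 2-wide
[1] i2  ld.MEM  -- no-port MEM/MEM
[2] i3  ld.MEM  -- RAW r4
[3] i4+i5  bne.BR;sub.ALU  -- 2-wide
[4] i6+i7  mulh.MUL;sub.ALU  -- 2-wide
[5] i8  mul.MUL  -- no-port MUL/MUL
[6] i9  mul.MUL  -- no-port MUL/MUL
[7] i10+i11  mulh.MUL;beq.BR  -- 2-wide

CYCLES = 8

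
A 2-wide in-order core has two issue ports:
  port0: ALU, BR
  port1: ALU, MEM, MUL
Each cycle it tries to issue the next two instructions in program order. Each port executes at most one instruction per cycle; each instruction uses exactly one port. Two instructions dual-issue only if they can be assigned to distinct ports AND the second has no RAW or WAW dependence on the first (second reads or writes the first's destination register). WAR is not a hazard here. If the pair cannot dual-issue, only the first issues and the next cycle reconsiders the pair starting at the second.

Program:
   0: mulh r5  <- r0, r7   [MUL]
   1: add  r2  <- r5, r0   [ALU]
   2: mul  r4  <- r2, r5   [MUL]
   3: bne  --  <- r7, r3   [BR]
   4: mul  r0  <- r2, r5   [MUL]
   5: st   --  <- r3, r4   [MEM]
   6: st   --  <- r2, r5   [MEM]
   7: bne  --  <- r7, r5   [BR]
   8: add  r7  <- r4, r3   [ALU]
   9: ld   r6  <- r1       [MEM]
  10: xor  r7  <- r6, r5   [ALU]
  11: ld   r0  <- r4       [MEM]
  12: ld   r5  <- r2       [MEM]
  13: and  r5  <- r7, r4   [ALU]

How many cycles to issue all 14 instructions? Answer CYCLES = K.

CYCLES = 10

#0 head=0: mulh i0 RAW r5
#1 head=1: add i1 RAW r2
#2 head=2: mul bne i2/i3 pair
#3 head=4: mul i4 no-port MUL/MEM
#4 head=5: st i5 no-port MEM/MEM
#5 head=6: st bne i6/i7 pair
#6 head=8: add ld i8/i9 pair
#7 head=10: xor ld i10/i11 pair
#8 head=12: ld i12 WAW r5
#9 head=13: and i13 tail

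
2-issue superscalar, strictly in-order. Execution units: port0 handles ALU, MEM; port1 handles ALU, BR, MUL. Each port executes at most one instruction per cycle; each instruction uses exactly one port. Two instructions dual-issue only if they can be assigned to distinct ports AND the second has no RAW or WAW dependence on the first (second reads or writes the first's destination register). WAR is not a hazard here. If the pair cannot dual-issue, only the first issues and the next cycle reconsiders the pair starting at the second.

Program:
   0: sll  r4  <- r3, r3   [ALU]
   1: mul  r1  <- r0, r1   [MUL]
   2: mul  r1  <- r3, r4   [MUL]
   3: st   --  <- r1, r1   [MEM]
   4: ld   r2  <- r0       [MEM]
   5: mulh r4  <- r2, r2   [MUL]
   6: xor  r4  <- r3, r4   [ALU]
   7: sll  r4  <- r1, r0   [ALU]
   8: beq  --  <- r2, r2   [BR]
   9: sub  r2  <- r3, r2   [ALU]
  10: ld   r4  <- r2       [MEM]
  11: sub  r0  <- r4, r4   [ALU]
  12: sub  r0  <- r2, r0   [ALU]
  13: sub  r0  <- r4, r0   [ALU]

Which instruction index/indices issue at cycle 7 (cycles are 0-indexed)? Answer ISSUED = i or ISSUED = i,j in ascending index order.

  cy0 -> i0,i1 (sll.ALU;mul.MUL) dual
  cy1 -> i2 (mul.MUL) RAW r1
  cy2 -> i3 (st.MEM) no-port MEM/MEM
  cy3 -> i4 (ld.MEM) RAW r2
  cy4 -> i5 (mulh.MUL) RAW+WAW r4
  cy5 -> i6 (xor.ALU) WAW r4
  cy6 -> i7,i8 (sll.ALU;beq.BR) dual
  cy7 -> i9 (sub.ALU) RAW r2
  cy8 -> i10 (ld.MEM) RAW r4
  cy9 -> i11 (sub.ALU) RAW+WAW r0
  cy10 -> i12 (sub.ALU) RAW+WAW r0
  cy11 -> i13 (sub.ALU) tail

ISSUED = 9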